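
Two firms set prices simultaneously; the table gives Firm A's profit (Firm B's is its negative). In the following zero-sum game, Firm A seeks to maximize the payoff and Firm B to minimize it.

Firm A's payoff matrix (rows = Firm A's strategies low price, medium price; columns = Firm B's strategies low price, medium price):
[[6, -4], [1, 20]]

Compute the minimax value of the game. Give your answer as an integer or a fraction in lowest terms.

124/29

Row minima are -4 and 1, so Firm A's maximin is 1; column maxima are 6 and 20, so Firm B's minimax is 6. These differ, so the equilibrium is in mixed strategies.
Let Firm A play low price with probability p. Firm B is indifferent when 6p + (1−p) = −4p + 20(1−p), giving p = 19/29.
Let Firm B play low price with probability q. Firm A is indifferent when 6q − 4(1−q) = q + 20(1−q), giving q = 24/29.
The value is 6·(24/29) + (-4)·(5/29) = 124/29.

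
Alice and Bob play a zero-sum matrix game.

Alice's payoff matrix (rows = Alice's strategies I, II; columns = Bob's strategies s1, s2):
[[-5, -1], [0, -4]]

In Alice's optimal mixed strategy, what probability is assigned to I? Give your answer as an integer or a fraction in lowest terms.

Row minima are -5 and -4, so Alice's maximin is -4; column maxima are 0 and -1, so Bob's minimax is -1. These differ, so the equilibrium is in mixed strategies.
Let Alice play I with probability p. Bob is indifferent when −5p = −p − 4(1−p), giving p = 1/2.

1/2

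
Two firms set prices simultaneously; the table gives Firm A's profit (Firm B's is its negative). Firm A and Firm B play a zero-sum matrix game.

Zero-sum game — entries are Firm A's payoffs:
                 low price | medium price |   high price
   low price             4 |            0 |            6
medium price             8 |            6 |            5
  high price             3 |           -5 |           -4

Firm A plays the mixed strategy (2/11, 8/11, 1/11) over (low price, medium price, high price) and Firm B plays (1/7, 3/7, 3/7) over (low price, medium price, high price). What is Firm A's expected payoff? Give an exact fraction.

Against (1/7, 3/7, 3/7), each row's expected payoff is low price: 22/7; medium price: 41/7; high price: -24/7.
Taking the (2/11, 8/11, 1/11)-weighted average: (2/11)·(22/7) + (8/11)·(41/7) + (1/11)·(-24/7) = 348/77.

348/77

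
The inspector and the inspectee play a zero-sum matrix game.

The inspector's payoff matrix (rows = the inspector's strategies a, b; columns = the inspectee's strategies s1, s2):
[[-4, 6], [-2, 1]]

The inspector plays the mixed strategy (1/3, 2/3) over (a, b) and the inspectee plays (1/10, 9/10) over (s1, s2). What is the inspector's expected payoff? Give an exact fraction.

32/15

Against (1/10, 9/10), each row's expected payoff is a: 5; b: 7/10.
Taking the (1/3, 2/3)-weighted average: (1/3)·(5) + (2/3)·(7/10) = 32/15.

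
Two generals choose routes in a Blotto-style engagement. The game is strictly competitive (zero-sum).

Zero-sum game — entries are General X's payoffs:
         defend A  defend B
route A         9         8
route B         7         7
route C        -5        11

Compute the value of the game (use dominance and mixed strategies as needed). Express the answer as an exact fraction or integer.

139/17

Row route B is strictly dominated by row route A, so General X never plays it.
The remaining 2×2 game on (route A, route C) × (defend A, defend B) has no saddle point. Let General X play route A with probability p; indifference gives 9p − 5(1−p) = 8p + 11(1−p), so p = 16/17.
Similarly General Y's optimal q on defend A is 3/17, and the value is 9·(3/17) + (8)·(14/17) = 139/17.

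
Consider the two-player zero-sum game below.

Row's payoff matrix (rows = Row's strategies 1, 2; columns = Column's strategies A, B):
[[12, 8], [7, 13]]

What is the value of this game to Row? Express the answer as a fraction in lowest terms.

10

Row minima are 8 and 7, so Row's maximin is 8; column maxima are 12 and 13, so Column's minimax is 12. These differ, so the equilibrium is in mixed strategies.
Let Row play 1 with probability p. Column is indifferent when 12p + 7(1−p) = 8p + 13(1−p), giving p = 3/5.
Let Column play A with probability q. Row is indifferent when 12q + 8(1−q) = 7q + 13(1−q), giving q = 1/2.
The value is 12·(1/2) + (8)·(1/2) = 10.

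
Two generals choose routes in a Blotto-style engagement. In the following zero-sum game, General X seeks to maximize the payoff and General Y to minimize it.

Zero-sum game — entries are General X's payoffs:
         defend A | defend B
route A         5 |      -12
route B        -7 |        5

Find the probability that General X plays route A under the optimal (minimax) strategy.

12/29

Row minima are -12 and -7, so General X's maximin is -7; column maxima are 5 and 5, so General Y's minimax is 5. These differ, so the equilibrium is in mixed strategies.
Let General X play route A with probability p. General Y is indifferent when 5p − 7(1−p) = −12p + 5(1−p), giving p = 12/29.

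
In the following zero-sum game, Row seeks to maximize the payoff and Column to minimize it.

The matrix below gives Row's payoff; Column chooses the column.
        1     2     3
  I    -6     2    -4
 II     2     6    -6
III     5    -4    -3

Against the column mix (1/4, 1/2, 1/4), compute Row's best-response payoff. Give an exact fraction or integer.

I: (-6)·(1/4) + (2)·(1/2) + (-4)·(1/4) = -3/2.
II: (2)·(1/4) + (6)·(1/2) + (-6)·(1/4) = 2.
III: (5)·(1/4) + (-4)·(1/2) + (-3)·(1/4) = -3/2.
The best pure response is II with expected payoff 2.

2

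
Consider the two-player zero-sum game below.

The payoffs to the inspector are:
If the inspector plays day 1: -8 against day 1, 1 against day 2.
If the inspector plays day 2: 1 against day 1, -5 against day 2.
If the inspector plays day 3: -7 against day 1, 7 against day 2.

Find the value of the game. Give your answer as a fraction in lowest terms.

Row day 1 is strictly dominated by row day 3, so the inspector never plays it.
The remaining 2×2 game on (day 2, day 3) × (day 1, day 2) has no saddle point. Let the inspector play day 2 with probability p; indifference gives p − 7(1−p) = −5p + 7(1−p), so p = 7/10.
Similarly the inspectee's optimal q on day 1 is 3/5, and the value is 1·(3/5) + (-5)·(2/5) = -7/5.

-7/5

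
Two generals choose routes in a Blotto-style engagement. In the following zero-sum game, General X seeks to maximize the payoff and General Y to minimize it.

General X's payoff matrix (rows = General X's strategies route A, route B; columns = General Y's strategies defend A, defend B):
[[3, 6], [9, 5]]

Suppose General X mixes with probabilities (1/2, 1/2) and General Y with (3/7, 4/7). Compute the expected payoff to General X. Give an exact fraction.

40/7

Against (3/7, 4/7), each row's expected payoff is route A: 33/7; route B: 47/7.
Taking the (1/2, 1/2)-weighted average: (1/2)·(33/7) + (1/2)·(47/7) = 40/7.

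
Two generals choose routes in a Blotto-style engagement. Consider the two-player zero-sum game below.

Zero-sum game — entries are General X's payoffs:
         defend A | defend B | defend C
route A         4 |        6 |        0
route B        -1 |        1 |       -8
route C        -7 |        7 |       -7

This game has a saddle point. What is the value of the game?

Row minima: 0, -8, -7 → General X's maximin is 0.
Column maxima: 4, 7, 0 → General Y's minimax is 0.
They coincide at (route A, defend C), so the value is 0.

0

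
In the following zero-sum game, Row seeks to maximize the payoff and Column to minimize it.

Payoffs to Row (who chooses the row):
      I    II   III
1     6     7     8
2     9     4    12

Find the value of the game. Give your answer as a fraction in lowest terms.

13/2

Column III is strictly dominated by I for Column (it gives Row more in every row).
The remaining 2×2 game on (1, 2) × (I, II) has no saddle point. Let Row play 1 with probability p; indifference gives 6p + 9(1−p) = 7p + 4(1−p), so p = 5/6.
Similarly Column's optimal q on I is 1/2, and the value is 6·(1/2) + (7)·(1/2) = 13/2.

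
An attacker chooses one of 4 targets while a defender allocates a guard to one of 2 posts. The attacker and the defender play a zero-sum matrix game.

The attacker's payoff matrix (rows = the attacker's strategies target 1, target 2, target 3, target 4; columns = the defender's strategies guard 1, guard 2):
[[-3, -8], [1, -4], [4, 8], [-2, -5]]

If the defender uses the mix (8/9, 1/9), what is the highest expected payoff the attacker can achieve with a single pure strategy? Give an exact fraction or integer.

target 1: (-3)·(8/9) + (-8)·(1/9) = -32/9.
target 2: (1)·(8/9) + (-4)·(1/9) = 4/9.
target 3: (4)·(8/9) + (8)·(1/9) = 40/9.
target 4: (-2)·(8/9) + (-5)·(1/9) = -7/3.
The best pure response is target 3 with expected payoff 40/9.

40/9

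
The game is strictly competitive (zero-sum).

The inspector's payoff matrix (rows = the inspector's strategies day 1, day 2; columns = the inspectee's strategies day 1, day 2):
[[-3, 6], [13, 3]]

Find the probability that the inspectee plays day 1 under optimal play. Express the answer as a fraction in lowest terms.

3/19

Row minima are -3 and 3, so the inspector's maximin is 3; column maxima are 13 and 6, so the inspectee's minimax is 6. These differ, so the equilibrium is in mixed strategies.
Let the inspectee play day 1 with probability q. The inspector is indifferent when −3q + 6(1−q) = 13q + 3(1−q), giving q = 3/19.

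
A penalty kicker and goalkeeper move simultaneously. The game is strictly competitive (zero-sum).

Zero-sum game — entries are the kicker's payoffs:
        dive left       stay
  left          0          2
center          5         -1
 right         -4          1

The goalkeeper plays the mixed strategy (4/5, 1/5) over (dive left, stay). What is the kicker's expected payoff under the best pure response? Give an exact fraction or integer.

left: (0)·(4/5) + (2)·(1/5) = 2/5.
center: (5)·(4/5) + (-1)·(1/5) = 19/5.
right: (-4)·(4/5) + (1)·(1/5) = -3.
The best pure response is center with expected payoff 19/5.

19/5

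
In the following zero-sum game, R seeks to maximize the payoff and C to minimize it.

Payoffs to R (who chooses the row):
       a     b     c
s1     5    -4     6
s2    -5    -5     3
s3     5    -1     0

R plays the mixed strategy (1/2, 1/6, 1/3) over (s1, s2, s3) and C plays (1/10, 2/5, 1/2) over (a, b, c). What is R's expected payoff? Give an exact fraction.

49/60

Against (1/10, 2/5, 1/2), each row's expected payoff is s1: 19/10; s2: -1; s3: 1/10.
Taking the (1/2, 1/6, 1/3)-weighted average: (1/2)·(19/10) + (1/6)·(-1) + (1/3)·(1/10) = 49/60.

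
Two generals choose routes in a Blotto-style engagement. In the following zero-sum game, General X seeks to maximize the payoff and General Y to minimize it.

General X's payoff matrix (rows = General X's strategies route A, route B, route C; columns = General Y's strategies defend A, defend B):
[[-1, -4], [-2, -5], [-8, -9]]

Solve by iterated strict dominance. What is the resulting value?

Column defend A is strictly dominated by defend B for General Y (-4<-1, -5<-2, -9<-8); eliminate defend A.
Row route C is strictly dominated by row route A (-4>-9); eliminate route C.
Row route B is strictly dominated by row route A (-4>-5); eliminate route B.
Only (route A, defend B) remains, with payoff -4.

-4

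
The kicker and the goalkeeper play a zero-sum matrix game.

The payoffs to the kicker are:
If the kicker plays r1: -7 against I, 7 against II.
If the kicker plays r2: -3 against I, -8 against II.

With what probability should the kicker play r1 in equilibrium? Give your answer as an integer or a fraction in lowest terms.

5/19

Row minima are -7 and -8, so the kicker's maximin is -7; column maxima are -3 and 7, so the goalkeeper's minimax is -3. These differ, so the equilibrium is in mixed strategies.
Let the kicker play r1 with probability p. The goalkeeper is indifferent when −7p − 3(1−p) = 7p − 8(1−p), giving p = 5/19.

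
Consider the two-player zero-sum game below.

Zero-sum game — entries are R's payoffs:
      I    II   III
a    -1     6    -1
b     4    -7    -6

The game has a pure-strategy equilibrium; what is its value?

-1

Row minima: -1, -7 → R's maximin is -1.
Column maxima: 4, 6, -1 → C's minimax is -1.
They coincide at (a, III), so the value is -1.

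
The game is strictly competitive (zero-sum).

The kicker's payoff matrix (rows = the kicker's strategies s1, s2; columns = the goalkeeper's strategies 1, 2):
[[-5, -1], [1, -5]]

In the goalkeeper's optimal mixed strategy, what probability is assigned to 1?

Row minima are -5 and -5, so the kicker's maximin is -5; column maxima are 1 and -1, so the goalkeeper's minimax is -1. These differ, so the equilibrium is in mixed strategies.
Let the goalkeeper play 1 with probability q. The kicker is indifferent when −5q − (1−q) = q − 5(1−q), giving q = 2/5.

2/5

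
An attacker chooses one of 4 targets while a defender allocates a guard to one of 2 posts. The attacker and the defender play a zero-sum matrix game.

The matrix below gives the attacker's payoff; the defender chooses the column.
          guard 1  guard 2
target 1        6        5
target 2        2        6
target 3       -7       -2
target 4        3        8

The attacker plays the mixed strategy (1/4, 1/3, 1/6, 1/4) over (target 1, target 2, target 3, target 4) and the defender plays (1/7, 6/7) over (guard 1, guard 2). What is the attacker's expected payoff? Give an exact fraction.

Against (1/7, 6/7), each row's expected payoff is target 1: 36/7; target 2: 38/7; target 3: -19/7; target 4: 51/7.
Taking the (1/4, 1/3, 1/6, 1/4)-weighted average: (1/4)·(36/7) + (1/3)·(38/7) + (1/6)·(-19/7) + (1/4)·(51/7) = 125/28.

125/28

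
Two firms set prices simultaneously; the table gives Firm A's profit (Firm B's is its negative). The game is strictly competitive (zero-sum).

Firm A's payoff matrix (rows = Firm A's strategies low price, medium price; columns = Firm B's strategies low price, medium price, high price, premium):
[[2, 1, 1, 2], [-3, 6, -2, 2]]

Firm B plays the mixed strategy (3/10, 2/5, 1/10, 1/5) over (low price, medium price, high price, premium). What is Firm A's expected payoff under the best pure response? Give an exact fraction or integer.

17/10

low price: (2)·(3/10) + (1)·(2/5) + (1)·(1/10) + (2)·(1/5) = 3/2.
medium price: (-3)·(3/10) + (6)·(2/5) + (-2)·(1/10) + (2)·(1/5) = 17/10.
The best pure response is medium price with expected payoff 17/10.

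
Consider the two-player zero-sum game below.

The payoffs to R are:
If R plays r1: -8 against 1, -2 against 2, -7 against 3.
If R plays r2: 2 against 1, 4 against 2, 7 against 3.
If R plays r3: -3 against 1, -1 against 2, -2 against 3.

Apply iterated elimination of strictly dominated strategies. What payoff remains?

Row r1 is strictly dominated by row r2 (2>-8, 4>-2, 7>-7); eliminate r1.
Column 3 is strictly dominated by 1 for C (2<7, -3<-2); eliminate 3.
Column 2 is strictly dominated by 1 for C (2<4, -3<-1); eliminate 2.
Row r3 is strictly dominated by row r2 (2>-3); eliminate r3.
Only (r2, 1) remains, with payoff 2.

2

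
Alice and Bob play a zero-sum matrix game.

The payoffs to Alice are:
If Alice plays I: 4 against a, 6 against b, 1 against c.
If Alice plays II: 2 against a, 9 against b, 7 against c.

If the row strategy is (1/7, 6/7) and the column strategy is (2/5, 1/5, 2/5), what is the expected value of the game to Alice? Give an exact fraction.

178/35

Against (2/5, 1/5, 2/5), each row's expected payoff is I: 16/5; II: 27/5.
Taking the (1/7, 6/7)-weighted average: (1/7)·(16/5) + (6/7)·(27/5) = 178/35.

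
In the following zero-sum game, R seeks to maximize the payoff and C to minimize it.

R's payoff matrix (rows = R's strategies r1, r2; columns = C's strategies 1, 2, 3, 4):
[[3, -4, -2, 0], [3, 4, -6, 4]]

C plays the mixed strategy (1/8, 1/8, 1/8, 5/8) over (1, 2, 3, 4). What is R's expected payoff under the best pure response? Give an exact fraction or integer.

r1: (3)·(1/8) + (-4)·(1/8) + (-2)·(1/8) + (0)·(5/8) = -3/8.
r2: (3)·(1/8) + (4)·(1/8) + (-6)·(1/8) + (4)·(5/8) = 21/8.
The best pure response is r2 with expected payoff 21/8.

21/8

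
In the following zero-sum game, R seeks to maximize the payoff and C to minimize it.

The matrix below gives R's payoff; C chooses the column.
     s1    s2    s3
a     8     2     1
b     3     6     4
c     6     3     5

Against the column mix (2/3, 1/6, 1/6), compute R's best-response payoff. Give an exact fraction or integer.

35/6

a: (8)·(2/3) + (2)·(1/6) + (1)·(1/6) = 35/6.
b: (3)·(2/3) + (6)·(1/6) + (4)·(1/6) = 11/3.
c: (6)·(2/3) + (3)·(1/6) + (5)·(1/6) = 16/3.
The best pure response is a with expected payoff 35/6.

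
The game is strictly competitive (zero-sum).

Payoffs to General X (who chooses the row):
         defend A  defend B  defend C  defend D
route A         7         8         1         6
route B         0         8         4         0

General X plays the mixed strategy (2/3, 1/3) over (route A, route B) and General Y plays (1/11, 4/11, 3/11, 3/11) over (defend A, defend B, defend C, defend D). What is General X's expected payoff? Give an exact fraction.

164/33

Against (1/11, 4/11, 3/11, 3/11), each row's expected payoff is route A: 60/11; route B: 4.
Taking the (2/3, 1/3)-weighted average: (2/3)·(60/11) + (1/3)·(4) = 164/33.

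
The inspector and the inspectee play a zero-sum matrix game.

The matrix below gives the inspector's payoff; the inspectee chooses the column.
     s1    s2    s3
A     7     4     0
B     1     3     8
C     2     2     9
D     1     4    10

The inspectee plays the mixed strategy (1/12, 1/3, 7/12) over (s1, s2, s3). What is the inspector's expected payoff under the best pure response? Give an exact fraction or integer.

29/4

A: (7)·(1/12) + (4)·(1/3) + (0)·(7/12) = 23/12.
B: (1)·(1/12) + (3)·(1/3) + (8)·(7/12) = 23/4.
C: (2)·(1/12) + (2)·(1/3) + (9)·(7/12) = 73/12.
D: (1)·(1/12) + (4)·(1/3) + (10)·(7/12) = 29/4.
The best pure response is D with expected payoff 29/4.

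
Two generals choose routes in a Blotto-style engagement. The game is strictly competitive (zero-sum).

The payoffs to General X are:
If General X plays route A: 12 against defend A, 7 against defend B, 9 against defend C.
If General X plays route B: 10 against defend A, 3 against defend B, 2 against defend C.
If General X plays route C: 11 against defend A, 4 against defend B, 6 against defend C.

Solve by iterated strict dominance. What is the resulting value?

7

Row route C is strictly dominated by row route A (12>11, 7>4, 9>6); eliminate route C.
Row route B is strictly dominated by row route A (12>10, 7>3, 9>2); eliminate route B.
Column defend C is strictly dominated by defend B for General Y (7<9); eliminate defend C.
Column defend A is strictly dominated by defend B for General Y (7<12); eliminate defend A.
Only (route A, defend B) remains, with payoff 7.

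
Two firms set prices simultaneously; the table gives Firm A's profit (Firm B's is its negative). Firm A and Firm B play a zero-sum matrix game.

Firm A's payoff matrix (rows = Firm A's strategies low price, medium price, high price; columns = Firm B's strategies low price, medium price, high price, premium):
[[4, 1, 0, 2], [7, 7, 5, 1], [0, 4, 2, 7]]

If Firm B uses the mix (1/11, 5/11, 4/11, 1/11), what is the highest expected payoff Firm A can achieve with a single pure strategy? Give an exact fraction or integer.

63/11

low price: (4)·(1/11) + (1)·(5/11) + (0)·(4/11) + (2)·(1/11) = 1.
medium price: (7)·(1/11) + (7)·(5/11) + (5)·(4/11) + (1)·(1/11) = 63/11.
high price: (0)·(1/11) + (4)·(5/11) + (2)·(4/11) + (7)·(1/11) = 35/11.
The best pure response is medium price with expected payoff 63/11.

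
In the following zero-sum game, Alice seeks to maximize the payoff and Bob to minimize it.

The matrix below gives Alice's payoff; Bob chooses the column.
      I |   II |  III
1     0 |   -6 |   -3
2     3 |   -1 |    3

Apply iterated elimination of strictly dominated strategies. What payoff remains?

Column I is strictly dominated by II for Bob (-6<0, -1<3); eliminate I.
Column III is strictly dominated by II for Bob (-6<-3, -1<3); eliminate III.
Row 1 is strictly dominated by row 2 (-1>-6); eliminate 1.
Only (2, II) remains, with payoff -1.

-1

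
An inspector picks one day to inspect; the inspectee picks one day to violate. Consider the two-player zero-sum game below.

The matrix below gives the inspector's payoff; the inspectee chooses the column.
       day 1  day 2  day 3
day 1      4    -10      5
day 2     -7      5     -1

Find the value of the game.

Column day 3 is strictly dominated by day 1 for the inspectee (it gives the inspector more in every row).
The remaining 2×2 game on (day 1, day 2) × (day 1, day 2) has no saddle point. Let the inspector play day 1 with probability p; indifference gives 4p − 7(1−p) = −10p + 5(1−p), so p = 6/13.
Similarly the inspectee's optimal q on day 1 is 15/26, and the value is 4·(15/26) + (-10)·(11/26) = -25/13.

-25/13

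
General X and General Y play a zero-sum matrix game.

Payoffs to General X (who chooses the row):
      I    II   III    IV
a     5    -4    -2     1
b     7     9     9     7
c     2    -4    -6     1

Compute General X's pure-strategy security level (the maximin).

The worst-case payoff for each row is a: -4, b: 7, c: -6.
The best of these is 7.

7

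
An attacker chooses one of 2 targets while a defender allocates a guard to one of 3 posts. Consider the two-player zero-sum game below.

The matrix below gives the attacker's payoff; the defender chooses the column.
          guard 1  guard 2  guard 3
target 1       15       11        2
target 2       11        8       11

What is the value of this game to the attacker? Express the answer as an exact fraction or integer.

35/4

Column guard 1 is strictly dominated by guard 2 for the defender (it gives the attacker more in every row).
The remaining 2×2 game on (target 1, target 2) × (guard 2, guard 3) has no saddle point. Let the attacker play target 1 with probability p; indifference gives 11p + 8(1−p) = 2p + 11(1−p), so p = 1/4.
Similarly the defender's optimal q on guard 2 is 3/4, and the value is 11·(3/4) + (2)·(1/4) = 35/4.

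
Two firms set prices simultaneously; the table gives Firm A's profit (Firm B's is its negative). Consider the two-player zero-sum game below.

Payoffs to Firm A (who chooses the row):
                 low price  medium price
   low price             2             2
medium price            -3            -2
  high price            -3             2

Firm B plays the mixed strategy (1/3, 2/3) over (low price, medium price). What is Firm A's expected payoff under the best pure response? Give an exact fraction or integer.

low price: (2)·(1/3) + (2)·(2/3) = 2.
medium price: (-3)·(1/3) + (-2)·(2/3) = -7/3.
high price: (-3)·(1/3) + (2)·(2/3) = 1/3.
The best pure response is low price with expected payoff 2.

2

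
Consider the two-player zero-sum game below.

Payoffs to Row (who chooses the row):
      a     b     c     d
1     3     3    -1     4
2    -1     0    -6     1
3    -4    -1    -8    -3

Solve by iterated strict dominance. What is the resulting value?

-1

Row 3 is strictly dominated by row 1 (3>-4, 3>-1, -1>-8, 4>-3); eliminate 3.
Row 2 is strictly dominated by row 1 (3>-1, 3>0, -1>-6, 4>1); eliminate 2.
Column b is strictly dominated by c for Column (-1<3); eliminate b.
Column d is strictly dominated by a for Column (3<4); eliminate d.
Column a is strictly dominated by c for Column (-1<3); eliminate a.
Only (1, c) remains, with payoff -1.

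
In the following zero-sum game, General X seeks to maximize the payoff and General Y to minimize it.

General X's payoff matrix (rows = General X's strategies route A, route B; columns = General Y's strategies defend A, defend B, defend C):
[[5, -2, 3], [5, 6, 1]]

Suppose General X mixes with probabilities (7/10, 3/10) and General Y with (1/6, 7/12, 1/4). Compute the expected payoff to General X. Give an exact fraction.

Against (1/6, 7/12, 1/4), each row's expected payoff is route A: 5/12; route B: 55/12.
Taking the (7/10, 3/10)-weighted average: (7/10)·(5/12) + (3/10)·(55/12) = 5/3.

5/3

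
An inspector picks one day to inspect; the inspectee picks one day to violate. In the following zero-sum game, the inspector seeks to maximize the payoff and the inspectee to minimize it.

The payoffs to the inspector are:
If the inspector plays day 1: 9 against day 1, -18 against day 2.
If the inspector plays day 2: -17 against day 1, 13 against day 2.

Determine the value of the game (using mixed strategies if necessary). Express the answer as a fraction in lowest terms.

Row minima are -18 and -17, so the inspector's maximin is -17; column maxima are 9 and 13, so the inspectee's minimax is 9. These differ, so the equilibrium is in mixed strategies.
Let the inspector play day 1 with probability p. The inspectee is indifferent when 9p − 17(1−p) = −18p + 13(1−p), giving p = 10/19.
Let the inspectee play day 1 with probability q. The inspector is indifferent when 9q − 18(1−q) = −17q + 13(1−q), giving q = 31/57.
The value is 9·(31/57) + (-18)·(26/57) = -63/19.

-63/19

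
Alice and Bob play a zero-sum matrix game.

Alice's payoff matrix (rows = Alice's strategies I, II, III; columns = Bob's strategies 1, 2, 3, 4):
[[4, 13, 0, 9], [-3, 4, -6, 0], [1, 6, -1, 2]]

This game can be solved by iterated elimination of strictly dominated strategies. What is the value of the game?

Row III is strictly dominated by row I (4>1, 13>6, 0>-1, 9>2); eliminate III.
Row II is strictly dominated by row I (4>-3, 13>4, 0>-6, 9>0); eliminate II.
Column 2 is strictly dominated by 1 for Bob (4<13); eliminate 2.
Column 4 is strictly dominated by 1 for Bob (4<9); eliminate 4.
Column 1 is strictly dominated by 3 for Bob (0<4); eliminate 1.
Only (I, 3) remains, with payoff 0.

0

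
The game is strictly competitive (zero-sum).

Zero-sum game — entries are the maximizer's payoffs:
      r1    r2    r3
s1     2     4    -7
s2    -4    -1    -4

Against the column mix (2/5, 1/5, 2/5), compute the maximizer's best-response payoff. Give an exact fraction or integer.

s1: (2)·(2/5) + (4)·(1/5) + (-7)·(2/5) = -6/5.
s2: (-4)·(2/5) + (-1)·(1/5) + (-4)·(2/5) = -17/5.
The best pure response is s1 with expected payoff -6/5.

-6/5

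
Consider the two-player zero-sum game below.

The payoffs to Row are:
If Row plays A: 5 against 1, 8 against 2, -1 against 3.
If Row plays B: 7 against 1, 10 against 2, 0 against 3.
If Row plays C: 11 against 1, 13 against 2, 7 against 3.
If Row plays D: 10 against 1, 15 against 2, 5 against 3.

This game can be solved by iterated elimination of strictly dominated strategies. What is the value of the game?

7

Row A is strictly dominated by row B (7>5, 10>8, 0>-1); eliminate A.
Row B is strictly dominated by row C (11>7, 13>10, 7>0); eliminate B.
Column 2 is strictly dominated by 1 for Column (11<13, 10<15); eliminate 2.
Column 1 is strictly dominated by 3 for Column (7<11, 5<10); eliminate 1.
Row D is strictly dominated by row C (7>5); eliminate D.
Only (C, 3) remains, with payoff 7.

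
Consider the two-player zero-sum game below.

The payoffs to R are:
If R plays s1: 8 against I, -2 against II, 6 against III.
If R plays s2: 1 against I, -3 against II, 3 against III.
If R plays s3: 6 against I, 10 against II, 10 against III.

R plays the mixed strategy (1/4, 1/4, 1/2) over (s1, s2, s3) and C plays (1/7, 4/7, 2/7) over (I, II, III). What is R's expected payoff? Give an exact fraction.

Against (1/7, 4/7, 2/7), each row's expected payoff is s1: 12/7; s2: -5/7; s3: 66/7.
Taking the (1/4, 1/4, 1/2)-weighted average: (1/4)·(12/7) + (1/4)·(-5/7) + (1/2)·(66/7) = 139/28.

139/28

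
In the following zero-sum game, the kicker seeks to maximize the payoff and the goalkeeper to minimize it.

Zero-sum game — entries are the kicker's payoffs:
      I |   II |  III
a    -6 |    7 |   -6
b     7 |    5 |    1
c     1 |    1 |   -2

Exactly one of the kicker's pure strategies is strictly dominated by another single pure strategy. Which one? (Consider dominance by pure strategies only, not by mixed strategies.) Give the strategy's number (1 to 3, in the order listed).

3

Compare c with b: 7 > 1, 5 > 1, 1 > -2.
So b strictly dominates c for the kicker; c is strictly dominated.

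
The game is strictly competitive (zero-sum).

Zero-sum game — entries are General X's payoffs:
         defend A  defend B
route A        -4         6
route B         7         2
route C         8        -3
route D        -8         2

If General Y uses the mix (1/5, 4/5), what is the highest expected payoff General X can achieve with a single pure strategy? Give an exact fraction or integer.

route A: (-4)·(1/5) + (6)·(4/5) = 4.
route B: (7)·(1/5) + (2)·(4/5) = 3.
route C: (8)·(1/5) + (-3)·(4/5) = -4/5.
route D: (-8)·(1/5) + (2)·(4/5) = 0.
The best pure response is route A with expected payoff 4.

4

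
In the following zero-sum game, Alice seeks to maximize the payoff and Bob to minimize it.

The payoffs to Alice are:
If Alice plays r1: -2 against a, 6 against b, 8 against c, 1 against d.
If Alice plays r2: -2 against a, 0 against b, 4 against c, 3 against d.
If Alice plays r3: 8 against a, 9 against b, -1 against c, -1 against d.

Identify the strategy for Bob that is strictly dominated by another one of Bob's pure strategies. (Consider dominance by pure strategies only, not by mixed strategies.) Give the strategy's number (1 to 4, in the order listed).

2

Bob prefers columns that give Alice less. Compare b with a: -2 < 6, -2 < 0, 8 < 9.
So a strictly dominates b for Bob; b is strictly dominated.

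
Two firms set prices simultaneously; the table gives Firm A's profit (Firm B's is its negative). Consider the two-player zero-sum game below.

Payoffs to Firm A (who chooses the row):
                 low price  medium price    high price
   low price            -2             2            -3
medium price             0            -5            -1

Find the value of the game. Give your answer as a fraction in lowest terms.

Column low price is strictly dominated by high price for Firm B (it gives Firm A more in every row).
The remaining 2×2 game on (low price, medium price) × (medium price, high price) has no saddle point. Let Firm A play low price with probability p; indifference gives 2p − 5(1−p) = −3p − (1−p), so p = 4/9.
Similarly Firm B's optimal q on medium price is 2/9, and the value is 2·(2/9) + (-3)·(7/9) = -17/9.

-17/9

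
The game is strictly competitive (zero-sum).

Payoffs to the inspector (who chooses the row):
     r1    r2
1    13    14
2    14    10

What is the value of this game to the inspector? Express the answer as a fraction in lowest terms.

Row minima are 13 and 10, so the inspector's maximin is 13; column maxima are 14 and 14, so the inspectee's minimax is 14. These differ, so the equilibrium is in mixed strategies.
Let the inspector play 1 with probability p. The inspectee is indifferent when 13p + 14(1−p) = 14p + 10(1−p), giving p = 4/5.
Let the inspectee play r1 with probability q. The inspector is indifferent when 13q + 14(1−q) = 14q + 10(1−q), giving q = 4/5.
The value is 13·(4/5) + (14)·(1/5) = 66/5.

66/5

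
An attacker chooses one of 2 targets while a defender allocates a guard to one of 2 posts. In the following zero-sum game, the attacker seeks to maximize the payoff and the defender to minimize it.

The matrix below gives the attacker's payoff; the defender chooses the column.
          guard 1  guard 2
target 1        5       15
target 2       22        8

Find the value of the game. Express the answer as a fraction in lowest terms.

145/12

Row minima are 5 and 8, so the attacker's maximin is 8; column maxima are 22 and 15, so the defender's minimax is 15. These differ, so the equilibrium is in mixed strategies.
Let the attacker play target 1 with probability p. The defender is indifferent when 5p + 22(1−p) = 15p + 8(1−p), giving p = 7/12.
Let the defender play guard 1 with probability q. The attacker is indifferent when 5q + 15(1−q) = 22q + 8(1−q), giving q = 7/24.
The value is 5·(7/24) + (15)·(17/24) = 145/12.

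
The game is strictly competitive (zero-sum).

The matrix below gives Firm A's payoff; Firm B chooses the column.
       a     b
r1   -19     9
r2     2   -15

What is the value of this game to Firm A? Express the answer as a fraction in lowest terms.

Row minima are -19 and -15, so Firm A's maximin is -15; column maxima are 2 and 9, so Firm B's minimax is 2. These differ, so the equilibrium is in mixed strategies.
Let Firm A play r1 with probability p. Firm B is indifferent when −19p + 2(1−p) = 9p − 15(1−p), giving p = 17/45.
Let Firm B play a with probability q. Firm A is indifferent when −19q + 9(1−q) = 2q − 15(1−q), giving q = 8/15.
The value is -19·(8/15) + (9)·(7/15) = -89/15.

-89/15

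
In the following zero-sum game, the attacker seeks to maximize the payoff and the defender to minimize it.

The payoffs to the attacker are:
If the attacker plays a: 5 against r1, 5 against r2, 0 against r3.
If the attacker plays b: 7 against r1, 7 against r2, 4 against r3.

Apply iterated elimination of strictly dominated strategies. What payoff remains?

Row a is strictly dominated by row b (7>5, 7>5, 4>0); eliminate a.
Column r1 is strictly dominated by r3 for the defender (4<7); eliminate r1.
Column r2 is strictly dominated by r3 for the defender (4<7); eliminate r2.
Only (b, r3) remains, with payoff 4.

4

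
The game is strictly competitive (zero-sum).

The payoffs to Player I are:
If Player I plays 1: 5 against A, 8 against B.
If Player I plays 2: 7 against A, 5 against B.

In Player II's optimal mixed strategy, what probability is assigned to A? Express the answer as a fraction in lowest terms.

Row minima are 5 and 5, so Player I's maximin is 5; column maxima are 7 and 8, so Player II's minimax is 7. These differ, so the equilibrium is in mixed strategies.
Let Player II play A with probability q. Player I is indifferent when 5q + 8(1−q) = 7q + 5(1−q), giving q = 3/5.

3/5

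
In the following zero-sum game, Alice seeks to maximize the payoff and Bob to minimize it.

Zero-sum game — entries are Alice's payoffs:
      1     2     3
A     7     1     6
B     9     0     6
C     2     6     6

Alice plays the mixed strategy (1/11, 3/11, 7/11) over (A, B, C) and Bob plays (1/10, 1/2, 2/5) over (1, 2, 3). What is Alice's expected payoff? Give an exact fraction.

Against (1/10, 1/2, 2/5), each row's expected payoff is A: 18/5; B: 33/10; C: 28/5.
Taking the (1/11, 3/11, 7/11)-weighted average: (1/11)·(18/5) + (3/11)·(33/10) + (7/11)·(28/5) = 527/110.

527/110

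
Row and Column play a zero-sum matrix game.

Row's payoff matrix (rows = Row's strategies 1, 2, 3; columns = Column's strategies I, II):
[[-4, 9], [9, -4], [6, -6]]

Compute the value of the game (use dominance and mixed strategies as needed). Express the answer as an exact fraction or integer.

Row 3 is strictly dominated by row 2, so Row never plays it.
The remaining 2×2 game on (1, 2) × (I, II) has no saddle point. Let Row play 1 with probability p; indifference gives −4p + 9(1−p) = 9p − 4(1−p), so p = 1/2.
Similarly Column's optimal q on I is 1/2, and the value is -4·(1/2) + (9)·(1/2) = 5/2.

5/2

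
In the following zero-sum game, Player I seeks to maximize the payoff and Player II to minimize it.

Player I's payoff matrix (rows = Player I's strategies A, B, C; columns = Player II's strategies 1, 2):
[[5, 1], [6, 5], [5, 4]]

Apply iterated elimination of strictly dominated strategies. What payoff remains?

5

Column 1 is strictly dominated by 2 for Player II (1<5, 5<6, 4<5); eliminate 1.
Row A is strictly dominated by row B (5>1); eliminate A.
Row C is strictly dominated by row B (5>4); eliminate C.
Only (B, 2) remains, with payoff 5.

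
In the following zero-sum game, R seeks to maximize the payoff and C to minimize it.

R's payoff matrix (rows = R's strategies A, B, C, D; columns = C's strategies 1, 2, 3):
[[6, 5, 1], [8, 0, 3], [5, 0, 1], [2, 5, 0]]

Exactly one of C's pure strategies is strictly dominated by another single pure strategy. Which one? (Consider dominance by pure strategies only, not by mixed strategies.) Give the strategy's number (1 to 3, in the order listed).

1

C prefers columns that give R less. Compare 1 with 3: 1 < 6, 3 < 8, 1 < 5, 0 < 2.
So 3 strictly dominates 1 for C; 1 is strictly dominated.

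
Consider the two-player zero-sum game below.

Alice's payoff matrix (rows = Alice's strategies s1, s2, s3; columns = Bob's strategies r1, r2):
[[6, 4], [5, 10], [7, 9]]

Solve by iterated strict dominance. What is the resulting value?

Row s1 is strictly dominated by row s3 (7>6, 9>4); eliminate s1.
Column r2 is strictly dominated by r1 for Bob (5<10, 7<9); eliminate r2.
Row s2 is strictly dominated by row s3 (7>5); eliminate s2.
Only (s3, r1) remains, with payoff 7.

7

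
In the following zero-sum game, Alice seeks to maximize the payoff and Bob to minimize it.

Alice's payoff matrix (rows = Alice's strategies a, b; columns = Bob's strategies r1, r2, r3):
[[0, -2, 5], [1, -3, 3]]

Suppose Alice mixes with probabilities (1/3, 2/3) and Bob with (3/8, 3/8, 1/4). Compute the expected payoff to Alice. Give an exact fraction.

Against (3/8, 3/8, 1/4), each row's expected payoff is a: 1/2; b: 0.
Taking the (1/3, 2/3)-weighted average: (1/3)·(1/2) + (2/3)·(0) = 1/6.

1/6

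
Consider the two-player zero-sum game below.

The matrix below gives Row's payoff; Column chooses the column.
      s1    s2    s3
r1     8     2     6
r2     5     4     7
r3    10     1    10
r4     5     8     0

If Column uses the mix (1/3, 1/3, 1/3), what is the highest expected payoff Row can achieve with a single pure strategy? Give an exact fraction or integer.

r1: (8)·(1/3) + (2)·(1/3) + (6)·(1/3) = 16/3.
r2: (5)·(1/3) + (4)·(1/3) + (7)·(1/3) = 16/3.
r3: (10)·(1/3) + (1)·(1/3) + (10)·(1/3) = 7.
r4: (5)·(1/3) + (8)·(1/3) + (0)·(1/3) = 13/3.
The best pure response is r3 with expected payoff 7.

7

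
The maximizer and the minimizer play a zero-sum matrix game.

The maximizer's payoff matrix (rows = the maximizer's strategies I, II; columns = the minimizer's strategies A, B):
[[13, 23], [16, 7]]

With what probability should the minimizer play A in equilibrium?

Row minima are 13 and 7, so the maximizer's maximin is 13; column maxima are 16 and 23, so the minimizer's minimax is 16. These differ, so the equilibrium is in mixed strategies.
Let the minimizer play A with probability q. The maximizer is indifferent when 13q + 23(1−q) = 16q + 7(1−q), giving q = 16/19.

16/19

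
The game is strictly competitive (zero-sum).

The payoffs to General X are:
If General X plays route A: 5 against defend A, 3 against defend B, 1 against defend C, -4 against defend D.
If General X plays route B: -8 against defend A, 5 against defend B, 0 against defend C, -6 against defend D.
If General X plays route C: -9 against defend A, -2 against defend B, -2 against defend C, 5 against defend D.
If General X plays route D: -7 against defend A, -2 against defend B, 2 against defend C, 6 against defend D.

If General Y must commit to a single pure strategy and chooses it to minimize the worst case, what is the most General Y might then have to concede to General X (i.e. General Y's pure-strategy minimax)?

The worst case (largest entry) in each column is defend A: 5, defend B: 5, defend C: 2, defend D: 6.
The best (smallest) of these is 2.

2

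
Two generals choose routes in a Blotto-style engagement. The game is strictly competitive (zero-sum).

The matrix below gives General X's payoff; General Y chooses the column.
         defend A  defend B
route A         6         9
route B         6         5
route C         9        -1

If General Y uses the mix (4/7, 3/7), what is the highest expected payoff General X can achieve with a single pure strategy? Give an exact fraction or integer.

51/7

route A: (6)·(4/7) + (9)·(3/7) = 51/7.
route B: (6)·(4/7) + (5)·(3/7) = 39/7.
route C: (9)·(4/7) + (-1)·(3/7) = 33/7.
The best pure response is route A with expected payoff 51/7.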